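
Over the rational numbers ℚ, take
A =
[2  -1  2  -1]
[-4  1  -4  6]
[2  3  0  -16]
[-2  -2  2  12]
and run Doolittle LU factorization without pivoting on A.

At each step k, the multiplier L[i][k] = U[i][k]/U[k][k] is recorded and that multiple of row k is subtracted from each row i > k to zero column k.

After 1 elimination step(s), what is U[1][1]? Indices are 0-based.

Step 1: pivot at (0,0) is 2.
  row1 ← row1 − (-2)·row0  ⇒  L[1][0]=-2, U row1=(0, -1, 0, 4)
  row2 ← row2 − (1)·row0  ⇒  L[2][0]=1, U row2=(0, 4, -2, -15)
  row3 ← row3 − (-1)·row0  ⇒  L[3][0]=-1, U row3=(0, -3, 4, 11)

U[1][1] = -1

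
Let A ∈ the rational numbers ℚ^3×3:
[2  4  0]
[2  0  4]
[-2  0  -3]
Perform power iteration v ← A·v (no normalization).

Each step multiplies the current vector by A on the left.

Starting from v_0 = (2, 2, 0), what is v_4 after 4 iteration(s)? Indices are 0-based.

v_4 = (352, 48, -92)

v_0 = (2, 2, 0).
v_1 = A·v_0 = (12, 4, -4).
v_2 = A·v_1 = (40, 8, -12).
v_3 = A·v_2 = (112, 32, -44).
v_4 = A·v_3 = (352, 48, -92).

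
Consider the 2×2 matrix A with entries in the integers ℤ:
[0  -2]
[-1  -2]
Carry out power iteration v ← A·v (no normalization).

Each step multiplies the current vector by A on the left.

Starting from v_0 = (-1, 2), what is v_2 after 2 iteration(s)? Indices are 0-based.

v_2 = (6, 10)

v_0 = (-1, 2).
v_1 = A·v_0 = (-4, -3).
v_2 = A·v_1 = (6, 10).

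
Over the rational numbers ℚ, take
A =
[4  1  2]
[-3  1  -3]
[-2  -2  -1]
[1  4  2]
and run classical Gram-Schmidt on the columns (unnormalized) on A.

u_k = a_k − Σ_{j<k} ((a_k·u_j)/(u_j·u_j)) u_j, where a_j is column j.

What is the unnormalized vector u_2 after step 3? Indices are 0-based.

Step 1: u_0 = a_0 = (4, -3, -2, 1).
Step 2: u_1 = a_1 − (3/10)·u_0 = (-1/5, 19/10, -7/5, 37/10).
Step 3: u_2 = a_2 − (7/10)·u_0 − (27/193)·u_1 = (-149/193, -225/193, 115/193, 151/193).

u_2 = (-149/193, -225/193, 115/193, 151/193)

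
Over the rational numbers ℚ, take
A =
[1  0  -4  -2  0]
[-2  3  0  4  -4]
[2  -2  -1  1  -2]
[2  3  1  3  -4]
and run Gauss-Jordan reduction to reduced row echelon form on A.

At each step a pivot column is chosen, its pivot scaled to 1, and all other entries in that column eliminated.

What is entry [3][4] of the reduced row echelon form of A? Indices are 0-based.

M[3][4] = -119/110

pivot(0,0)=1: scale R0 → (1, 0, -4, -2, 0)
  clear (1,0): R1 −= (-2)R0 → (0, 3, -8, 0, -4)
  clear (2,0): R2 −= (2)R0 → (0, -2, 7, 5, -2)
  clear (3,0): R3 −= (2)R0 → (0, 3, 9, 7, -4)
pivot(1,1)=3: scale R1 → (0, 1, -8/3, 0, -4/3)
  clear (2,1): R2 −= (-2)R1 → (0, 0, 5/3, 5, -14/3)
  clear (3,1): R3 −= (3)R1 → (0, 0, 17, 7, 0)
pivot(2,2)=5/3: scale R2 → (0, 0, 1, 3, -14/5)
  clear (0,2): R0 −= (-4)R2 → (1, 0, 0, 10, -56/5)
  clear (1,2): R1 −= (-8/3)R2 → (0, 1, 0, 8, -44/5)
  clear (3,2): R3 −= (17)R2 → (0, 0, 0, -44, 238/5)
pivot(3,3)=-44: scale R3 → (0, 0, 0, 1, -119/110)
  clear (0,3): R0 −= (10)R3 → (1, 0, 0, 0, -21/55)
  clear (1,3): R1 −= (8)R3 → (0, 1, 0, 0, -8/55)
  clear (2,3): R2 −= (3)R3 → (0, 0, 1, 0, 49/110)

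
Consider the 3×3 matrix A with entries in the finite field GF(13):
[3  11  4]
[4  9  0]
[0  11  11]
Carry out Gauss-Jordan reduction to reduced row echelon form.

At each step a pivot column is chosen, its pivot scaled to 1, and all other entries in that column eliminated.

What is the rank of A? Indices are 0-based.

step 1: normalize row 0 (÷3) = (1, 8, 10)
  row 1: subtract 4×row0 = (0, 3, 12)
step 2: normalize row 1 (÷3) = (0, 1, 4)
  row 0: subtract 8×row1 = (1, 0, 4)
  row 2: subtract 11×row1 = (0, 0, 6)
step 3: normalize row 2 (÷6) = (0, 0, 1)
  row 0: subtract 4×row2 = (1, 0, 0)
  row 1: subtract 4×row2 = (0, 1, 0)

rank = 3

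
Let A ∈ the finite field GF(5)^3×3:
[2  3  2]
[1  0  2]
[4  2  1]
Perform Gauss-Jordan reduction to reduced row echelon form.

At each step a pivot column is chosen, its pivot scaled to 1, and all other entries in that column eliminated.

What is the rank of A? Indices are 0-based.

pivot(0,0)=2: scale R0 → (1, 4, 1)
  clear (1,0): R1 −= (1)R0 → (0, 1, 1)
  clear (2,0): R2 −= (4)R0 → (0, 1, 2)
pivot(1,1)=1: scale R1 → (0, 1, 1)
  clear (0,1): R0 −= (4)R1 → (1, 0, 2)
  clear (2,1): R2 −= (1)R1 → (0, 0, 1)
pivot(2,2)=1: scale R2 → (0, 0, 1)
  clear (0,2): R0 −= (2)R2 → (1, 0, 0)
  clear (1,2): R1 −= (1)R2 → (0, 1, 0)

rank = 3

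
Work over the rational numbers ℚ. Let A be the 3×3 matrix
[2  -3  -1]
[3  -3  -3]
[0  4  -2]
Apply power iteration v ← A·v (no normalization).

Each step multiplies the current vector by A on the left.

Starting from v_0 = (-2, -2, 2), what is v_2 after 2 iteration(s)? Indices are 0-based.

v_0 = (-2, -2, 2).
v_1 = A·v_0 = (0, -6, -12).
v_2 = A·v_1 = (30, 54, 0).

v_2 = (30, 54, 0)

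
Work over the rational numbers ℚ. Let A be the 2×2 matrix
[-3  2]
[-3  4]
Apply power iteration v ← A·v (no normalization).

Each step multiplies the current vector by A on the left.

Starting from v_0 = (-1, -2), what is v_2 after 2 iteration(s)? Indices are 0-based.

v_2 = (-7, -17)

v_0 = (-1, -2).
v_1 = A·v_0 = (-1, -5).
v_2 = A·v_1 = (-7, -17).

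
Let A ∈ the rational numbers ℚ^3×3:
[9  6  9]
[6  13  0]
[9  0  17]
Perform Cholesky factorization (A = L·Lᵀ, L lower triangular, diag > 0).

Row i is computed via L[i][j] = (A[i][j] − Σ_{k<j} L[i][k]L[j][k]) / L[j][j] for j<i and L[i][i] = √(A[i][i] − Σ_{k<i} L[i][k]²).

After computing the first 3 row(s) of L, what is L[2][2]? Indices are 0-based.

L[2][2] = 2

Step 1: L[0][0] = √(9) = 3.
  L[1][0] = (6) / L[0][0] = 2.
Step 2: L[1][1] = √(9) = 3.
  L[2][0] = (9) / L[0][0] = 3.
  L[2][1] = (-6) / L[1][1] = -2.
Step 3: L[2][2] = √(4) = 2.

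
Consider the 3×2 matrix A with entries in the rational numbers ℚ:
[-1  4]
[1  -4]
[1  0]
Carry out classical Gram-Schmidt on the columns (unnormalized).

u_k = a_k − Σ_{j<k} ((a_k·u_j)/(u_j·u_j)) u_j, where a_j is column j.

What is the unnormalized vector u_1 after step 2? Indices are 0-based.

Step 1: u_0 = a_0 = (-1, 1, 1).
Step 2: u_1 = a_1 − (-8/3)·u_0 = (4/3, -4/3, 8/3).

u_1 = (4/3, -4/3, 8/3)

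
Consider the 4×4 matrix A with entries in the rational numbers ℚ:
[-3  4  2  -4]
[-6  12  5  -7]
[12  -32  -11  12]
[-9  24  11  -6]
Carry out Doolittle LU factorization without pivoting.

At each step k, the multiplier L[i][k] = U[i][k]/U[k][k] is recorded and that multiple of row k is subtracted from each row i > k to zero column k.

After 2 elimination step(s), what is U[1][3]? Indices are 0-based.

U[1][3] = 1

[col 0] pivot -3
  R1 -= 2*R0 → (0, 4, 1, 1)  (L[1][0] := 2)
  R2 -= -4*R0 → (0, -16, -3, -4)  (L[2][0] := -4)
  R3 -= 3*R0 → (0, 12, 5, 6)  (L[3][0] := 3)
[col 1] pivot 4
  R2 -= -4*R1 → (0, 0, 1, 0)  (L[2][1] := -4)
  R3 -= 3*R1 → (0, 0, 2, 3)  (L[3][1] := 3)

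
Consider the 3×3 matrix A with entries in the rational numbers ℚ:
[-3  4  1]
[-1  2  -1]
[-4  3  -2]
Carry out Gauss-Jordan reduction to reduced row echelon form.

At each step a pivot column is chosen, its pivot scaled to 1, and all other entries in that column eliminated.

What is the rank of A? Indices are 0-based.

rank = 3

[1] R0 /= -3  ⇒  (1, -4/3, -1/3)
     R1 -= -1·R0  ⇒  (0, 2/3, -4/3)
     R2 -= -4·R0  ⇒  (0, -7/3, -10/3)
[2] R1 /= 2/3  ⇒  (0, 1, -2)
     R0 -= -4/3·R1  ⇒  (1, 0, -3)
     R2 -= -7/3·R1  ⇒  (0, 0, -8)
[3] R2 /= -8  ⇒  (0, 0, 1)
     R0 -= -3·R2  ⇒  (1, 0, 0)
     R1 -= -2·R2  ⇒  (0, 1, 0)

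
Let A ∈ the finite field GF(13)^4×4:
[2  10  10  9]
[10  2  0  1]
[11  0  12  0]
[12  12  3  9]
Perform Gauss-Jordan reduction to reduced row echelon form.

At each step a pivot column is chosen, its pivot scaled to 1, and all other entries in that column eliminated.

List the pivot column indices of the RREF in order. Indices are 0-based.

pivot columns: 0, 1, 2, 3

[1] R0 /= 2  ⇒  (1, 5, 5, 11)
     R1 -= 10·R0  ⇒  (0, 4, 2, 8)
     R2 -= 11·R0  ⇒  (0, 10, 9, 9)
     R3 -= 12·R0  ⇒  (0, 4, 8, 7)
[2] R1 /= 4  ⇒  (0, 1, 7, 2)
     R0 -= 5·R1  ⇒  (1, 0, 9, 1)
     R2 -= 10·R1  ⇒  (0, 0, 4, 2)
     R3 -= 4·R1  ⇒  (0, 0, 6, 12)
[3] R2 /= 4  ⇒  (0, 0, 1, 7)
     R0 -= 9·R2  ⇒  (1, 0, 0, 3)
     R1 -= 7·R2  ⇒  (0, 1, 0, 5)
     R3 -= 6·R2  ⇒  (0, 0, 0, 9)
[4] R3 /= 9  ⇒  (0, 0, 0, 1)
     R0 -= 3·R3  ⇒  (1, 0, 0, 0)
     R1 -= 5·R3  ⇒  (0, 1, 0, 0)
     R2 -= 7·R3  ⇒  (0, 0, 1, 0)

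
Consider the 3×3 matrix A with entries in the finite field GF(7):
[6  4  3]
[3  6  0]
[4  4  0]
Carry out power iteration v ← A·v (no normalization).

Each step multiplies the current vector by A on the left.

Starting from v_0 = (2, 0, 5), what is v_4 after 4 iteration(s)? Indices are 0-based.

v_4 = (2, 0, 6)

v_0 = (2, 0, 5).
v_1 = A·v_0 = (6, 6, 1).
v_2 = A·v_1 = (0, 5, 6).
v_3 = A·v_2 = (3, 2, 6).
v_4 = A·v_3 = (2, 0, 6).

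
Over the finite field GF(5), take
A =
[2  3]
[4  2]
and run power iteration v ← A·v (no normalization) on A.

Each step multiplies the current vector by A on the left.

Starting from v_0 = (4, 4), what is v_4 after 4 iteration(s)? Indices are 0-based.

v_0 = (4, 4).
v_1 = A·v_0 = (0, 4).
v_2 = A·v_1 = (2, 3).
v_3 = A·v_2 = (3, 4).
v_4 = A·v_3 = (3, 0).

v_4 = (3, 0)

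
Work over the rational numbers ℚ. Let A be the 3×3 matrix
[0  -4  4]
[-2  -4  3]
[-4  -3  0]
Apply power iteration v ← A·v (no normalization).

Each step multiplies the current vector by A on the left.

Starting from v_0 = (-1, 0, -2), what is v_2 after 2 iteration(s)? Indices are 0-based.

v_2 = (32, 44, 44)

v_0 = (-1, 0, -2).
v_1 = A·v_0 = (-8, -4, 4).
v_2 = A·v_1 = (32, 44, 44).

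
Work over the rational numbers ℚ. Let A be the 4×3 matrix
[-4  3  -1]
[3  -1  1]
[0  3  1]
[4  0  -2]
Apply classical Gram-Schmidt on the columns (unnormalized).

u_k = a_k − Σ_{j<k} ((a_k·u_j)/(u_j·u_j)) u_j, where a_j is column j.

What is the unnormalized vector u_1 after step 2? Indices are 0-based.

Step 1: u_0 = a_0 = (-4, 3, 0, 4).
Step 2: u_1 = a_1 − (-15/41)·u_0 = (63/41, 4/41, 3, 60/41).

u_1 = (63/41, 4/41, 3, 60/41)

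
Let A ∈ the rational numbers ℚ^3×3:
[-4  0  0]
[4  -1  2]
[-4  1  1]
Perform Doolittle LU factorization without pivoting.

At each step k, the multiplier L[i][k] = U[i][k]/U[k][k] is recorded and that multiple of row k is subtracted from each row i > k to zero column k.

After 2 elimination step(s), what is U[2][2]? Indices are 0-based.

[col 0] pivot -4
  R1 -= -1*R0 → (0, -1, 2)  (L[1][0] := -1)
  R2 -= 1*R0 → (0, 1, 1)  (L[2][0] := 1)
[col 1] pivot -1
  R2 -= -1*R1 → (0, 0, 3)  (L[2][1] := -1)

U[2][2] = 3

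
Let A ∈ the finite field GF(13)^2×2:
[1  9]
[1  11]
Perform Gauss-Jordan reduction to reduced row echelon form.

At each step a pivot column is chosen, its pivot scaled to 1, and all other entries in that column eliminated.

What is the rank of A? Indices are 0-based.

rank = 2

step 1: normalize row 0 (÷1) = (1, 9)
  row 1: subtract 1×row0 = (0, 2)
step 2: normalize row 1 (÷2) = (0, 1)
  row 0: subtract 9×row1 = (1, 0)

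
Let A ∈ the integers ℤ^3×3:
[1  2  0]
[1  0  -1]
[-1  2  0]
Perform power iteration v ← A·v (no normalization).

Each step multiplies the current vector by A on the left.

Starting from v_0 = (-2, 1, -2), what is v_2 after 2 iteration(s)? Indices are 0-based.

v_0 = (-2, 1, -2).
v_1 = A·v_0 = (0, 0, 4).
v_2 = A·v_1 = (0, -4, 0).

v_2 = (0, -4, 0)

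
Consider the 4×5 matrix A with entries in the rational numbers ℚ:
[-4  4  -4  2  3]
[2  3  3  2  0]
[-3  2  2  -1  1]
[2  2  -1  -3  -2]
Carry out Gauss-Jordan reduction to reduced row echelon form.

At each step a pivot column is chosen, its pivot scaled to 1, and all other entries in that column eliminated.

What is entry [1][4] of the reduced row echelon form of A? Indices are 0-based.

M[1][4] = 5/86

pivot(0,0)=-4: scale R0 → (1, -1, 1, -1/2, -3/4)
  clear (1,0): R1 −= (2)R0 → (0, 5, 1, 3, 3/2)
  clear (2,0): R2 −= (-3)R0 → (0, -1, 5, -5/2, -5/4)
  clear (3,0): R3 −= (2)R0 → (0, 4, -3, -2, -1/2)
pivot(1,1)=5: scale R1 → (0, 1, 1/5, 3/5, 3/10)
  clear (0,1): R0 −= (-1)R1 → (1, 0, 6/5, 1/10, -9/20)
  clear (2,1): R2 −= (-1)R1 → (0, 0, 26/5, -19/10, -19/20)
  clear (3,1): R3 −= (4)R1 → (0, 0, -19/5, -22/5, -17/10)
pivot(2,2)=26/5: scale R2 → (0, 0, 1, -19/52, -19/104)
  clear (0,2): R0 −= (6/5)R2 → (1, 0, 0, 7/13, -3/13)
  clear (1,2): R1 −= (1/5)R2 → (0, 1, 0, 35/52, 35/104)
  clear (3,2): R3 −= (-19/5)R2 → (0, 0, 0, -301/52, -249/104)
pivot(3,3)=-301/52: scale R3 → (0, 0, 0, 1, 249/602)
  clear (0,3): R0 −= (7/13)R3 → (1, 0, 0, 0, -39/86)
  clear (1,3): R1 −= (35/52)R3 → (0, 1, 0, 0, 5/86)
  clear (2,3): R2 −= (-19/52)R3 → (0, 0, 1, 0, -19/602)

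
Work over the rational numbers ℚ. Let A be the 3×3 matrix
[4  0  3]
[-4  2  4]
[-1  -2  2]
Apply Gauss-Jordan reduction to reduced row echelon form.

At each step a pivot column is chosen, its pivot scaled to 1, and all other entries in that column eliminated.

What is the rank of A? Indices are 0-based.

pivot(0,0)=4: scale R0 → (1, 0, 3/4)
  clear (1,0): R1 −= (-4)R0 → (0, 2, 7)
  clear (2,0): R2 −= (-1)R0 → (0, -2, 11/4)
pivot(1,1)=2: scale R1 → (0, 1, 7/2)
  clear (2,1): R2 −= (-2)R1 → (0, 0, 39/4)
pivot(2,2)=39/4: scale R2 → (0, 0, 1)
  clear (0,2): R0 −= (3/4)R2 → (1, 0, 0)
  clear (1,2): R1 −= (7/2)R2 → (0, 1, 0)

rank = 3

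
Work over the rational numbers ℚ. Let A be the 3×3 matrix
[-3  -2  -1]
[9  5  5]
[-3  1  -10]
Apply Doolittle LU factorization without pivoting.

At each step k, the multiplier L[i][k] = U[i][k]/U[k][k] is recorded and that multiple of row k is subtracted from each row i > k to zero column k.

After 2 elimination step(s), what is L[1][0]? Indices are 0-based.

[col 0] pivot -3
  R1 -= -3*R0 → (0, -1, 2)  (L[1][0] := -3)
  R2 -= 1*R0 → (0, 3, -9)  (L[2][0] := 1)
[col 1] pivot -1
  R2 -= -3*R1 → (0, 0, -3)  (L[2][1] := -3)

L[1][0] = -3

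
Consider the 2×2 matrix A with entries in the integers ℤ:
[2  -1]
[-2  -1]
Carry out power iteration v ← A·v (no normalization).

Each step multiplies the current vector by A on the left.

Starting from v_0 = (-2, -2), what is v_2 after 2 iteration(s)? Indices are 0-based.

v_0 = (-2, -2).
v_1 = A·v_0 = (-2, 6).
v_2 = A·v_1 = (-10, -2).

v_2 = (-10, -2)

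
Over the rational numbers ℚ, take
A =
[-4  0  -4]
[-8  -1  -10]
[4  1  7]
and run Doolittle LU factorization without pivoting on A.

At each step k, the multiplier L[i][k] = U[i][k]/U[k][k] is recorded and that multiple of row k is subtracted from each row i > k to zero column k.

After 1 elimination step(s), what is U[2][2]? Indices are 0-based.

U[2][2] = 3

k=0: U[0][0]=-4
  eliminate (1,0): mult=2, new row 1: (0, -1, -2); set L[1][0]=2
  eliminate (2,0): mult=-1, new row 2: (0, 1, 3); set L[2][0]=-1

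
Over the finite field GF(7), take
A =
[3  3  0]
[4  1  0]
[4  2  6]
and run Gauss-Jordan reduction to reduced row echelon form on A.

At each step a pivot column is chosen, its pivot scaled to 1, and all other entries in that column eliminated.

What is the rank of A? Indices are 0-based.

rank = 3

pivot(0,0)=3: scale R0 → (1, 1, 0)
  clear (1,0): R1 −= (4)R0 → (0, 4, 0)
  clear (2,0): R2 −= (4)R0 → (0, 5, 6)
pivot(1,1)=4: scale R1 → (0, 1, 0)
  clear (0,1): R0 −= (1)R1 → (1, 0, 0)
  clear (2,1): R2 −= (5)R1 → (0, 0, 6)
pivot(2,2)=6: scale R2 → (0, 0, 1)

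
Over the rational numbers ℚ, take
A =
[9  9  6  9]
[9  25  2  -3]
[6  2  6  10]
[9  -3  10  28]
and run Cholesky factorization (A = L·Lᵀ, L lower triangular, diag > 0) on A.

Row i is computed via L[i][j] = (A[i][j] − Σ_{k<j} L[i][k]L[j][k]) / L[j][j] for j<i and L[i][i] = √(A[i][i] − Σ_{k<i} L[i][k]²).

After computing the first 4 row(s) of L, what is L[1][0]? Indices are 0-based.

Step 1: L[0][0] = √(9) = 3.
  L[1][0] = (9) / L[0][0] = 3.
Step 2: L[1][1] = √(16) = 4.
  L[2][0] = (6) / L[0][0] = 2.
  L[2][1] = (-4) / L[1][1] = -1.
Step 3: L[2][2] = √(1) = 1.
  L[3][0] = (9) / L[0][0] = 3.
  L[3][1] = (-12) / L[1][1] = -3.
  L[3][2] = (1) / L[2][2] = 1.
Step 4: L[3][3] = √(9) = 3.

L[1][0] = 3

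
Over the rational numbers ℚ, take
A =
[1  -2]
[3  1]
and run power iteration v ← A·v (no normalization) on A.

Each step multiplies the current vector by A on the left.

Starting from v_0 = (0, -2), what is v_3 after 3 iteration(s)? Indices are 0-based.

v_3 = (-12, 34)

v_0 = (0, -2).
v_1 = A·v_0 = (4, -2).
v_2 = A·v_1 = (8, 10).
v_3 = A·v_2 = (-12, 34).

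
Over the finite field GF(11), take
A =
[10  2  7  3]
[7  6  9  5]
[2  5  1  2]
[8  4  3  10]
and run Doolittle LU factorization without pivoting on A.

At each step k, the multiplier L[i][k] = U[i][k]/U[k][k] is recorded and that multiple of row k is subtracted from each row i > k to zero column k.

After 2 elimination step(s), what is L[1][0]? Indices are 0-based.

L[1][0] = 4

Step 1: pivot at (0,0) is 10.
  row1 ← row1 − (4)·row0  ⇒  L[1][0]=4, U row1=(0, 9, 3, 4)
  row2 ← row2 − (9)·row0  ⇒  L[2][0]=9, U row2=(0, 9, 4, 8)
  row3 ← row3 − (3)·row0  ⇒  L[3][0]=3, U row3=(0, 9, 4, 1)
Step 2: pivot at (1,1) is 9.
  row2 ← row2 − (1)·row1  ⇒  L[2][1]=1, U row2=(0, 0, 1, 4)
  row3 ← row3 − (1)·row1  ⇒  L[3][1]=1, U row3=(0, 0, 1, 8)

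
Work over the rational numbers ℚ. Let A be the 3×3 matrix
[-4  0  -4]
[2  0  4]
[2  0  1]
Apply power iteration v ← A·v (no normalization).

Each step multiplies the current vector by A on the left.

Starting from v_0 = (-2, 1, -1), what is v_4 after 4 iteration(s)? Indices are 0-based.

v_4 = (4, -76, 35)

v_0 = (-2, 1, -1).
v_1 = A·v_0 = (12, -8, -5).
v_2 = A·v_1 = (-28, 4, 19).
v_3 = A·v_2 = (36, 20, -37).
v_4 = A·v_3 = (4, -76, 35).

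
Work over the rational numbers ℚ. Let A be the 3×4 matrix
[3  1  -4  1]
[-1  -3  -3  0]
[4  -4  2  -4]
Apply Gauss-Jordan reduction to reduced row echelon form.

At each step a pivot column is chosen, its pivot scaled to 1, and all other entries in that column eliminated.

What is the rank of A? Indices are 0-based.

rank = 3

pivot(0,0)=3: scale R0 → (1, 1/3, -4/3, 1/3)
  clear (1,0): R1 −= (-1)R0 → (0, -8/3, -13/3, 1/3)
  clear (2,0): R2 −= (4)R0 → (0, -16/3, 22/3, -16/3)
pivot(1,1)=-8/3: scale R1 → (0, 1, 13/8, -1/8)
  clear (0,1): R0 −= (1/3)R1 → (1, 0, -15/8, 3/8)
  clear (2,1): R2 −= (-16/3)R1 → (0, 0, 16, -6)
pivot(2,2)=16: scale R2 → (0, 0, 1, -3/8)
  clear (0,2): R0 −= (-15/8)R2 → (1, 0, 0, -21/64)
  clear (1,2): R1 −= (13/8)R2 → (0, 1, 0, 31/64)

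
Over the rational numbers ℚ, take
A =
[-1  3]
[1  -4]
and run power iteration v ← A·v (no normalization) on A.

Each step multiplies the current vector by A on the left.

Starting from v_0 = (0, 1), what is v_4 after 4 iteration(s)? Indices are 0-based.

v_0 = (0, 1).
v_1 = A·v_0 = (3, -4).
v_2 = A·v_1 = (-15, 19).
v_3 = A·v_2 = (72, -91).
v_4 = A·v_3 = (-345, 436).

v_4 = (-345, 436)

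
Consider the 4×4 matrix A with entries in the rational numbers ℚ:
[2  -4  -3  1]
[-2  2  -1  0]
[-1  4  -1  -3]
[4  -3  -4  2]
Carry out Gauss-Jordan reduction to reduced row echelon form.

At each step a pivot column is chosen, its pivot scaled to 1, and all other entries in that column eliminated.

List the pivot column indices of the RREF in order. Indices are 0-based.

pivot columns: 0, 1, 2, 3

step 1: normalize row 0 (÷2) = (1, -2, -3/2, 1/2)
  row 1: subtract -2×row0 = (0, -2, -4, 1)
  row 2: subtract -1×row0 = (0, 2, -5/2, -5/2)
  row 3: subtract 4×row0 = (0, 5, 2, 0)
step 2: normalize row 1 (÷-2) = (0, 1, 2, -1/2)
  row 0: subtract -2×row1 = (1, 0, 5/2, -1/2)
  row 2: subtract 2×row1 = (0, 0, -13/2, -3/2)
  row 3: subtract 5×row1 = (0, 0, -8, 5/2)
step 3: normalize row 2 (÷-13/2) = (0, 0, 1, 3/13)
  row 0: subtract 5/2×row2 = (1, 0, 0, -14/13)
  row 1: subtract 2×row2 = (0, 1, 0, -25/26)
  row 3: subtract -8×row2 = (0, 0, 0, 113/26)
step 4: normalize row 3 (÷113/26) = (0, 0, 0, 1)
  row 0: subtract -14/13×row3 = (1, 0, 0, 0)
  row 1: subtract -25/26×row3 = (0, 1, 0, 0)
  row 2: subtract 3/13×row3 = (0, 0, 1, 0)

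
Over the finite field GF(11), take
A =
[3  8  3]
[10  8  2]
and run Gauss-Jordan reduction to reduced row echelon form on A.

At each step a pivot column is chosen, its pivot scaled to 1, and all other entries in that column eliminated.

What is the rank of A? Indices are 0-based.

pivot(0,0)=3: scale R0 → (1, 10, 1)
  clear (1,0): R1 −= (10)R0 → (0, 7, 3)
pivot(1,1)=7: scale R1 → (0, 1, 2)
  clear (0,1): R0 −= (10)R1 → (1, 0, 3)

rank = 2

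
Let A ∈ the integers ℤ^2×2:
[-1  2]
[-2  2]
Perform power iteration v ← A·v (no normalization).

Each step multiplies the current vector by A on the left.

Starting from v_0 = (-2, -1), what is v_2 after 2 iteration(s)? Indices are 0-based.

v_2 = (4, 4)

v_0 = (-2, -1).
v_1 = A·v_0 = (0, 2).
v_2 = A·v_1 = (4, 4).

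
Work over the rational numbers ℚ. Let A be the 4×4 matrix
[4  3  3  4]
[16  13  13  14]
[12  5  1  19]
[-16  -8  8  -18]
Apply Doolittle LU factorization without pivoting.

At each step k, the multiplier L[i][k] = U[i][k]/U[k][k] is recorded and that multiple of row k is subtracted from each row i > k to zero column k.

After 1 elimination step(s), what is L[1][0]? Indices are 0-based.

L[1][0] = 4

[col 0] pivot 4
  R1 -= 4*R0 → (0, 1, 1, -2)  (L[1][0] := 4)
  R2 -= 3*R0 → (0, -4, -8, 7)  (L[2][0] := 3)
  R3 -= -4*R0 → (0, 4, 20, -2)  (L[3][0] := -4)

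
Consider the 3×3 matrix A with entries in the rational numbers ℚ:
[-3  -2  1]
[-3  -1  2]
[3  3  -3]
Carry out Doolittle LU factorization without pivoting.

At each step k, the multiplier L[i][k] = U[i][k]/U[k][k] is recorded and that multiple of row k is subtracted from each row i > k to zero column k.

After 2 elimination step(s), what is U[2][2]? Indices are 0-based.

Step 1: pivot at (0,0) is -3.
  row1 ← row1 − (1)·row0  ⇒  L[1][0]=1, U row1=(0, 1, 1)
  row2 ← row2 − (-1)·row0  ⇒  L[2][0]=-1, U row2=(0, 1, -2)
Step 2: pivot at (1,1) is 1.
  row2 ← row2 − (1)·row1  ⇒  L[2][1]=1, U row2=(0, 0, -3)

U[2][2] = -3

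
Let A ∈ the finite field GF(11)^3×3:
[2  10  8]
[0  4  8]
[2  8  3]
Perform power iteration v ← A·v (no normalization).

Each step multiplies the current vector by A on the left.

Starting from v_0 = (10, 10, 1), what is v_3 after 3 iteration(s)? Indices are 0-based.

v_3 = (5, 7, 4)

v_0 = (10, 10, 1).
v_1 = A·v_0 = (7, 4, 4).
v_2 = A·v_1 = (9, 4, 3).
v_3 = A·v_2 = (5, 7, 4).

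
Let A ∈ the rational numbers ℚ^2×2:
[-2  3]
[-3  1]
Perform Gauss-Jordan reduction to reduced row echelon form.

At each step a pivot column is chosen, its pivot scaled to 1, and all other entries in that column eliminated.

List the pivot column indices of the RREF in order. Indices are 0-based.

pivot columns: 0, 1

pivot(0,0)=-2: scale R0 → (1, -3/2)
  clear (1,0): R1 −= (-3)R0 → (0, -7/2)
pivot(1,1)=-7/2: scale R1 → (0, 1)
  clear (0,1): R0 −= (-3/2)R1 → (1, 0)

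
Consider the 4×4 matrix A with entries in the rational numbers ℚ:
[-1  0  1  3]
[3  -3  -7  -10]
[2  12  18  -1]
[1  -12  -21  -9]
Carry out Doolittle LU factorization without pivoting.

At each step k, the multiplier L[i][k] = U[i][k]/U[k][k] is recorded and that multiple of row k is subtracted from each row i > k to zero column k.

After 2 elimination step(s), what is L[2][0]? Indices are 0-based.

Step 1: pivot at (0,0) is -1.
  row1 ← row1 − (-3)·row0  ⇒  L[1][0]=-3, U row1=(0, -3, -4, -1)
  row2 ← row2 − (-2)·row0  ⇒  L[2][0]=-2, U row2=(0, 12, 20, 5)
  row3 ← row3 − (-1)·row0  ⇒  L[3][0]=-1, U row3=(0, -12, -20, -6)
Step 2: pivot at (1,1) is -3.
  row2 ← row2 − (-4)·row1  ⇒  L[2][1]=-4, U row2=(0, 0, 4, 1)
  row3 ← row3 − (4)·row1  ⇒  L[3][1]=4, U row3=(0, 0, -4, -2)

L[2][0] = -2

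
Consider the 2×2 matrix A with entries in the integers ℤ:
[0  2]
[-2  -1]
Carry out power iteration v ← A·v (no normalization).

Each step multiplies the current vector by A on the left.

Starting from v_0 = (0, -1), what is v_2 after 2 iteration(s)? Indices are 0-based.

v_0 = (0, -1).
v_1 = A·v_0 = (-2, 1).
v_2 = A·v_1 = (2, 3).

v_2 = (2, 3)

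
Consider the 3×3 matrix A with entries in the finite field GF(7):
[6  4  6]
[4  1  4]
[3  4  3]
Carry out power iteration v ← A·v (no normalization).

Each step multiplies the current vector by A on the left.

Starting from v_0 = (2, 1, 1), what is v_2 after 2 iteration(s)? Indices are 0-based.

v_2 = (3, 6, 3)

v_0 = (2, 1, 1).
v_1 = A·v_0 = (1, 6, 6).
v_2 = A·v_1 = (3, 6, 3).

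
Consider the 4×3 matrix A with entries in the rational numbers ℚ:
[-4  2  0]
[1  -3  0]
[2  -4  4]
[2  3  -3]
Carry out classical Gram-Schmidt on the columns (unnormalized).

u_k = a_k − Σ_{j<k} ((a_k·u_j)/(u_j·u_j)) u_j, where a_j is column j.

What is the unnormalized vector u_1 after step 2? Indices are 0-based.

u_1 = (-2/25, -62/25, -74/25, 101/25)

Step 1: u_0 = a_0 = (-4, 1, 2, 2).
Step 2: u_1 = a_1 − (-13/25)·u_0 = (-2/25, -62/25, -74/25, 101/25).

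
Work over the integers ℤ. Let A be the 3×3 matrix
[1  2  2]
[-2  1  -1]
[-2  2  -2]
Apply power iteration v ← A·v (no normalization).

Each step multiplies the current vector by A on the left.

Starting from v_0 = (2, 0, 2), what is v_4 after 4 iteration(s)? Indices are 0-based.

v_0 = (2, 0, 2).
v_1 = A·v_0 = (6, -6, -8).
v_2 = A·v_1 = (-22, -10, -8).
v_3 = A·v_2 = (-58, 42, 40).
v_4 = A·v_3 = (106, 118, 120).

v_4 = (106, 118, 120)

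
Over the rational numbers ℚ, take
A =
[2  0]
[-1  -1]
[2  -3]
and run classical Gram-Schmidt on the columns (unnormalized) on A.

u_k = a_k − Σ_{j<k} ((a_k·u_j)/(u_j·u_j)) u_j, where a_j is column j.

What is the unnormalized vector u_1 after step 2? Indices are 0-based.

Step 1: u_0 = a_0 = (2, -1, 2).
Step 2: u_1 = a_1 − (-5/9)·u_0 = (10/9, -14/9, -17/9).

u_1 = (10/9, -14/9, -17/9)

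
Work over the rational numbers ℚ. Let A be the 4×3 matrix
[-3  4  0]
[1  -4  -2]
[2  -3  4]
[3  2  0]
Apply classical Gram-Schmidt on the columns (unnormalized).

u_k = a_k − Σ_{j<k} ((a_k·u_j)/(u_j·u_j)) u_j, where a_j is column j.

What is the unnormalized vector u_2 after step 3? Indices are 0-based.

Step 1: u_0 = a_0 = (-3, 1, 2, 3).
Step 2: u_1 = a_1 − (-16/23)·u_0 = (44/23, -76/23, -37/23, 94/23).
Step 3: u_2 = a_2 − (6/23)·u_0 − (4/779)·u_1 = (602/779, -92/41, 2716/779, -626/779).

u_2 = (602/779, -92/41, 2716/779, -626/779)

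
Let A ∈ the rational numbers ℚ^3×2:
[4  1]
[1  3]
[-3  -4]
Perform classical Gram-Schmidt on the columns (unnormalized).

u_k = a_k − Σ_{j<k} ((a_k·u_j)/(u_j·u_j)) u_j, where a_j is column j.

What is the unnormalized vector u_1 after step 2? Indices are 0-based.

u_1 = (-25/13, 59/26, -47/26)

Step 1: u_0 = a_0 = (4, 1, -3).
Step 2: u_1 = a_1 − (19/26)·u_0 = (-25/13, 59/26, -47/26).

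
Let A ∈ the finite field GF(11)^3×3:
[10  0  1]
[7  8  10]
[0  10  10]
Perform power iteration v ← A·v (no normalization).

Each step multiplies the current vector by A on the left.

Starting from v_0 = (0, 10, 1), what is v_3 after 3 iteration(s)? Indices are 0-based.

v_3 = (10, 3, 1)

v_0 = (0, 10, 1).
v_1 = A·v_0 = (1, 2, 0).
v_2 = A·v_1 = (10, 1, 9).
v_3 = A·v_2 = (10, 3, 1).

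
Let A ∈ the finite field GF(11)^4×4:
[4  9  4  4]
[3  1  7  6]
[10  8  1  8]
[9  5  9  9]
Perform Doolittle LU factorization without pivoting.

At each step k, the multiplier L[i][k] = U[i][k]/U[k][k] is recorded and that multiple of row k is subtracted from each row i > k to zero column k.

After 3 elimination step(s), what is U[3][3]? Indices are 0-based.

k=0: U[0][0]=4
  eliminate (1,0): mult=9, new row 1: (0, 8, 4, 3); set L[1][0]=9
  eliminate (2,0): mult=8, new row 2: (0, 2, 2, 9); set L[2][0]=8
  eliminate (3,0): mult=5, new row 3: (0, 4, 0, 0); set L[3][0]=5
k=1: U[1][1]=8
  eliminate (2,1): mult=3, new row 2: (0, 0, 1, 0); set L[2][1]=3
  eliminate (3,1): mult=6, new row 3: (0, 0, 9, 4); set L[3][1]=6
k=2: U[2][2]=1
  eliminate (3,2): mult=9, new row 3: (0, 0, 0, 4); set L[3][2]=9

U[3][3] = 4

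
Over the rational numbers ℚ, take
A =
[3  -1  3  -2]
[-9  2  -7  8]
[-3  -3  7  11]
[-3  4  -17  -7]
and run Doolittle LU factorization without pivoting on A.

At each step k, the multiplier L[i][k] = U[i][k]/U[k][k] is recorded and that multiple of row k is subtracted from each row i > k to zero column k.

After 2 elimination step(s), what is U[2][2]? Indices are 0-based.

U[2][2] = 2

Step 1: pivot at (0,0) is 3.
  row1 ← row1 − (-3)·row0  ⇒  L[1][0]=-3, U row1=(0, -1, 2, 2)
  row2 ← row2 − (-1)·row0  ⇒  L[2][0]=-1, U row2=(0, -4, 10, 9)
  row3 ← row3 − (-1)·row0  ⇒  L[3][0]=-1, U row3=(0, 3, -14, -9)
Step 2: pivot at (1,1) is -1.
  row2 ← row2 − (4)·row1  ⇒  L[2][1]=4, U row2=(0, 0, 2, 1)
  row3 ← row3 − (-3)·row1  ⇒  L[3][1]=-3, U row3=(0, 0, -8, -3)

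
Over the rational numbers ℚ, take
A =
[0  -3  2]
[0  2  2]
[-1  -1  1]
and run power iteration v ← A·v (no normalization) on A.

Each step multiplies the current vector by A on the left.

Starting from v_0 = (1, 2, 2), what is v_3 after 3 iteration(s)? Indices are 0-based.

v_3 = (-56, 14, 5)

v_0 = (1, 2, 2).
v_1 = A·v_0 = (-2, 8, -1).
v_2 = A·v_1 = (-26, 14, -7).
v_3 = A·v_2 = (-56, 14, 5).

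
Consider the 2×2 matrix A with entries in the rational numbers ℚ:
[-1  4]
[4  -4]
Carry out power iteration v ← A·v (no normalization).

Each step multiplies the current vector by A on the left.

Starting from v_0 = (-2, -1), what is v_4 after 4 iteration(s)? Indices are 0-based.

v_0 = (-2, -1).
v_1 = A·v_0 = (-2, -4).
v_2 = A·v_1 = (-14, 8).
v_3 = A·v_2 = (46, -88).
v_4 = A·v_3 = (-398, 536).

v_4 = (-398, 536)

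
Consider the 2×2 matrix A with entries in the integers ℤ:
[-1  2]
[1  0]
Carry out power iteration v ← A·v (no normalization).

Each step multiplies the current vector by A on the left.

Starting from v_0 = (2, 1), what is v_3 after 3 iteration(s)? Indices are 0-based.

v_3 = (-4, 4)

v_0 = (2, 1).
v_1 = A·v_0 = (0, 2).
v_2 = A·v_1 = (4, 0).
v_3 = A·v_2 = (-4, 4).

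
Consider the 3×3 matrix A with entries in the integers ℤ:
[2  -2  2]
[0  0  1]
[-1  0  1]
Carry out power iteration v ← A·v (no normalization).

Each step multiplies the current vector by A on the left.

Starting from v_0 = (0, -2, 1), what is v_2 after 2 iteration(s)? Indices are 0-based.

v_0 = (0, -2, 1).
v_1 = A·v_0 = (6, 1, 1).
v_2 = A·v_1 = (12, 1, -5).

v_2 = (12, 1, -5)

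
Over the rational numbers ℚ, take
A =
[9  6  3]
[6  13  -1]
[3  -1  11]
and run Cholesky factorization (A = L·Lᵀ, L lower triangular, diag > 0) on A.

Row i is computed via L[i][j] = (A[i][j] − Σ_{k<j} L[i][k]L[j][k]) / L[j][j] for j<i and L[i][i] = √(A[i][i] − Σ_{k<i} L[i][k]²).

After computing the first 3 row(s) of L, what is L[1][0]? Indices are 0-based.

L[1][0] = 2

Step 1: L[0][0] = √(9) = 3.
  L[1][0] = (6) / L[0][0] = 2.
Step 2: L[1][1] = √(9) = 3.
  L[2][0] = (3) / L[0][0] = 1.
  L[2][1] = (-3) / L[1][1] = -1.
Step 3: L[2][2] = √(9) = 3.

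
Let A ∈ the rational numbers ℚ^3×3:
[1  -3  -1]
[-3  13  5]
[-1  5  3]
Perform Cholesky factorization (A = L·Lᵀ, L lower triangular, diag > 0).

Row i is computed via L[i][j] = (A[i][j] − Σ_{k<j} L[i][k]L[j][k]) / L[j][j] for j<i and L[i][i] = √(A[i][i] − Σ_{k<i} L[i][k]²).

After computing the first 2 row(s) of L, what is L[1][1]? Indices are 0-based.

L[1][1] = 2

Step 1: L[0][0] = √(1) = 1.
  L[1][0] = (-3) / L[0][0] = -3.
Step 2: L[1][1] = √(4) = 2.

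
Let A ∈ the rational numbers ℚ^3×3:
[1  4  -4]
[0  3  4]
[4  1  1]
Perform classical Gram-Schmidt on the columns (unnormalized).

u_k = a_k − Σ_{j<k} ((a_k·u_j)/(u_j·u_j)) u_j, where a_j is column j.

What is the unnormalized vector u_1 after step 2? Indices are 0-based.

Step 1: u_0 = a_0 = (1, 0, 4).
Step 2: u_1 = a_1 − (8/17)·u_0 = (60/17, 3, -15/17).

u_1 = (60/17, 3, -15/17)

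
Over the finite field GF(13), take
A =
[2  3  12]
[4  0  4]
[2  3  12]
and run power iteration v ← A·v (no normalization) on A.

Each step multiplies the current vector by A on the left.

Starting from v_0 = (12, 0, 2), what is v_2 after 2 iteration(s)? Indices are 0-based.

v_2 = (8, 7, 8)

v_0 = (12, 0, 2).
v_1 = A·v_0 = (9, 4, 9).
v_2 = A·v_1 = (8, 7, 8).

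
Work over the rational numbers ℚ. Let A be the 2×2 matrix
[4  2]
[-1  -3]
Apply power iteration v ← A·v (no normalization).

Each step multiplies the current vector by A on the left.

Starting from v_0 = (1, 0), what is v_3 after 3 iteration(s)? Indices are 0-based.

v_0 = (1, 0).
v_1 = A·v_0 = (4, -1).
v_2 = A·v_1 = (14, -1).
v_3 = A·v_2 = (54, -11).

v_3 = (54, -11)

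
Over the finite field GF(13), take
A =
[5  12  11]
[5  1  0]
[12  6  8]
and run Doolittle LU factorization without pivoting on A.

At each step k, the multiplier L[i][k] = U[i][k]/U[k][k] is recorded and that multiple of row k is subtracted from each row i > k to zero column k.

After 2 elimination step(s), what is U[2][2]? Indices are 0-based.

U[2][2] = 7

[col 0] pivot 5
  R1 -= 1*R0 → (0, 2, 2)  (L[1][0] := 1)
  R2 -= 5*R0 → (0, 11, 5)  (L[2][0] := 5)
[col 1] pivot 2
  R2 -= 12*R1 → (0, 0, 7)  (L[2][1] := 12)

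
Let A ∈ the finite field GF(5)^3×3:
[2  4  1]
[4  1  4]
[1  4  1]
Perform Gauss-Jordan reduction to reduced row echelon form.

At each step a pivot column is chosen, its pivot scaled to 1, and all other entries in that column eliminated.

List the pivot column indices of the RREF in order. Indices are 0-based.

step 1: normalize row 0 (÷2) = (1, 2, 3)
  row 1: subtract 4×row0 = (0, 3, 2)
  row 2: subtract 1×row0 = (0, 2, 3)
step 2: normalize row 1 (÷3) = (0, 1, 4)
  row 0: subtract 2×row1 = (1, 0, 0)
  row 2: subtract 2×row1 = (0, 0, 0)
skip col 2 (zero from row 2)

pivot columns: 0, 1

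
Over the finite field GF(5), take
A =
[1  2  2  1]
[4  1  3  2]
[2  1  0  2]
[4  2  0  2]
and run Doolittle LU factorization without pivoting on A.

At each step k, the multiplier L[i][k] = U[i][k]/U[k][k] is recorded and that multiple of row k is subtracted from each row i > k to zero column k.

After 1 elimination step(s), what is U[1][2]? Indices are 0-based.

k=0: U[0][0]=1
  eliminate (1,0): mult=4, new row 1: (0, 3, 0, 3); set L[1][0]=4
  eliminate (2,0): mult=2, new row 2: (0, 2, 1, 0); set L[2][0]=2
  eliminate (3,0): mult=4, new row 3: (0, 4, 2, 3); set L[3][0]=4

U[1][2] = 0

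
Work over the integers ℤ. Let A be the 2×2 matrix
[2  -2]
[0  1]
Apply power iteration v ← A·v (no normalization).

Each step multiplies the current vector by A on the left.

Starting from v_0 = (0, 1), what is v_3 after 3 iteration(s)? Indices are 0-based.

v_3 = (-14, 1)

v_0 = (0, 1).
v_1 = A·v_0 = (-2, 1).
v_2 = A·v_1 = (-6, 1).
v_3 = A·v_2 = (-14, 1).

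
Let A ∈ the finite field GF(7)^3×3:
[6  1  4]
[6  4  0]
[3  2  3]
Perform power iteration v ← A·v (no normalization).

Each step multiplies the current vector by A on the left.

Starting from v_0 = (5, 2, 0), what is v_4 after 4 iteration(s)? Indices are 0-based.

v_0 = (5, 2, 0).
v_1 = A·v_0 = (4, 3, 5).
v_2 = A·v_1 = (5, 1, 5).
v_3 = A·v_2 = (2, 6, 4).
v_4 = A·v_3 = (6, 1, 2).

v_4 = (6, 1, 2)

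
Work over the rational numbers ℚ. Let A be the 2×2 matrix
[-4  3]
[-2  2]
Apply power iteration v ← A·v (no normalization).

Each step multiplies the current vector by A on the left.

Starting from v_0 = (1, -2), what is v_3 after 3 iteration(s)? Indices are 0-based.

v_3 = (-64, -28)

v_0 = (1, -2).
v_1 = A·v_0 = (-10, -6).
v_2 = A·v_1 = (22, 8).
v_3 = A·v_2 = (-64, -28).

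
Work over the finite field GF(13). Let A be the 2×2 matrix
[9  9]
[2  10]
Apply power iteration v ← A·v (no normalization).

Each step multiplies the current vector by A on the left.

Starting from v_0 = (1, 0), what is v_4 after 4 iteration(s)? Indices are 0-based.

v_0 = (1, 0).
v_1 = A·v_0 = (9, 2).
v_2 = A·v_1 = (8, 12).
v_3 = A·v_2 = (11, 6).
v_4 = A·v_3 = (10, 4).

v_4 = (10, 4)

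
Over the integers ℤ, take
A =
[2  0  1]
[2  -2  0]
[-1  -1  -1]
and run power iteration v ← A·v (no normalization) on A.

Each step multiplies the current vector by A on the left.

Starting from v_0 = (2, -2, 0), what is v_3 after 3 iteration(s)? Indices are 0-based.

v_3 = (4, 32, 12)

v_0 = (2, -2, 0).
v_1 = A·v_0 = (4, 8, 0).
v_2 = A·v_1 = (8, -8, -12).
v_3 = A·v_2 = (4, 32, 12).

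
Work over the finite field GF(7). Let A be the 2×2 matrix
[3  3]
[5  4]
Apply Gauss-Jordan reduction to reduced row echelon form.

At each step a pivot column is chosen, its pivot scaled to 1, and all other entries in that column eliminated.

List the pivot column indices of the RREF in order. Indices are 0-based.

pivot columns: 0, 1

[1] R0 /= 3  ⇒  (1, 1)
     R1 -= 5·R0  ⇒  (0, 6)
[2] R1 /= 6  ⇒  (0, 1)
     R0 -= 1·R1  ⇒  (1, 0)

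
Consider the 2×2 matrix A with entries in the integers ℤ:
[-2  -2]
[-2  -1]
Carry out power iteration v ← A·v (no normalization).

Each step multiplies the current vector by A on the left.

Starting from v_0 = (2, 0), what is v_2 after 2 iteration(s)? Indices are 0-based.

v_0 = (2, 0).
v_1 = A·v_0 = (-4, -4).
v_2 = A·v_1 = (16, 12).

v_2 = (16, 12)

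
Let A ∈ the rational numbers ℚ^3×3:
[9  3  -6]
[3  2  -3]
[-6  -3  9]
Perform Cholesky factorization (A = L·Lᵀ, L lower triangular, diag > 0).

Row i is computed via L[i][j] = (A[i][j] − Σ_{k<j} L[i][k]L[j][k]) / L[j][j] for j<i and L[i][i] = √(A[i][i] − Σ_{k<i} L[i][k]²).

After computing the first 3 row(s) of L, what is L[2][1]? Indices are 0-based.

L[2][1] = -1

Step 1: L[0][0] = √(9) = 3.
  L[1][0] = (3) / L[0][0] = 1.
Step 2: L[1][1] = √(1) = 1.
  L[2][0] = (-6) / L[0][0] = -2.
  L[2][1] = (-1) / L[1][1] = -1.
Step 3: L[2][2] = √(4) = 2.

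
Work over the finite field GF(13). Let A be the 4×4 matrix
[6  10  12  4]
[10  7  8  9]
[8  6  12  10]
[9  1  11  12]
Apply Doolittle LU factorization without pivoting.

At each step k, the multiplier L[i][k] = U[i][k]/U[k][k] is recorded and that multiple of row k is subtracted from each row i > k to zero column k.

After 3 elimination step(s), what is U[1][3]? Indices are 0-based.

U[1][3] = 11

Step 1: pivot at (0,0) is 6.
  row1 ← row1 − (6)·row0  ⇒  L[1][0]=6, U row1=(0, 12, 1, 11)
  row2 ← row2 − (10)·row0  ⇒  L[2][0]=10, U row2=(0, 10, 9, 9)
  row3 ← row3 − (8)·row0  ⇒  L[3][0]=8, U row3=(0, 12, 6, 6)
Step 2: pivot at (1,1) is 12.
  row2 ← row2 − (3)·row1  ⇒  L[2][1]=3, U row2=(0, 0, 6, 2)
  row3 ← row3 − (1)·row1  ⇒  L[3][1]=1, U row3=(0, 0, 5, 8)
Step 3: pivot at (2,2) is 6.
  row3 ← row3 − (3)·row2  ⇒  L[3][2]=3, U row3=(0, 0, 0, 2)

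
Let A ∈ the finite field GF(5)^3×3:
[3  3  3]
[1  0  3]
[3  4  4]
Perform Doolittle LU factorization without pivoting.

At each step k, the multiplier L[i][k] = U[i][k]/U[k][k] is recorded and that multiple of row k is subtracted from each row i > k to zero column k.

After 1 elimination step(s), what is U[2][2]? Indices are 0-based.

U[2][2] = 1

k=0: U[0][0]=3
  eliminate (1,0): mult=2, new row 1: (0, 4, 2); set L[1][0]=2
  eliminate (2,0): mult=1, new row 2: (0, 1, 1); set L[2][0]=1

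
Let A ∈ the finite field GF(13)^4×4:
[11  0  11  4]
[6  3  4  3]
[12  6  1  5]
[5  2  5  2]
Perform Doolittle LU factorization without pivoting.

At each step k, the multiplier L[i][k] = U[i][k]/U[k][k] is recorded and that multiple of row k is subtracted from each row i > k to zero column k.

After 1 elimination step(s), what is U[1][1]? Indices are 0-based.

k=0: U[0][0]=11
  eliminate (1,0): mult=10, new row 1: (0, 3, 11, 2); set L[1][0]=10
  eliminate (2,0): mult=7, new row 2: (0, 6, 2, 3); set L[2][0]=7
  eliminate (3,0): mult=4, new row 3: (0, 2, 0, 12); set L[3][0]=4

U[1][1] = 3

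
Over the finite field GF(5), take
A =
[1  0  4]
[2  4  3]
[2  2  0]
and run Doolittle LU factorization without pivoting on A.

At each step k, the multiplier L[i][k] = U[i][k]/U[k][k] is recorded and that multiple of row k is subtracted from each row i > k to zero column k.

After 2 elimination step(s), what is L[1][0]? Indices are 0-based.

L[1][0] = 2

k=0: U[0][0]=1
  eliminate (1,0): mult=2, new row 1: (0, 4, 0); set L[1][0]=2
  eliminate (2,0): mult=2, new row 2: (0, 2, 2); set L[2][0]=2
k=1: U[1][1]=4
  eliminate (2,1): mult=3, new row 2: (0, 0, 2); set L[2][1]=3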